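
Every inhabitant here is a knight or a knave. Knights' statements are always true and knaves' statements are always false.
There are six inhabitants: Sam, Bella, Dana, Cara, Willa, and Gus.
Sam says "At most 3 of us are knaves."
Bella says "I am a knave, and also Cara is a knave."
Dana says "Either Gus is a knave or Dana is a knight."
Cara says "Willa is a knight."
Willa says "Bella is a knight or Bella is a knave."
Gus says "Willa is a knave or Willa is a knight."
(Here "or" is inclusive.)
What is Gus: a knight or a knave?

Gus is a knight.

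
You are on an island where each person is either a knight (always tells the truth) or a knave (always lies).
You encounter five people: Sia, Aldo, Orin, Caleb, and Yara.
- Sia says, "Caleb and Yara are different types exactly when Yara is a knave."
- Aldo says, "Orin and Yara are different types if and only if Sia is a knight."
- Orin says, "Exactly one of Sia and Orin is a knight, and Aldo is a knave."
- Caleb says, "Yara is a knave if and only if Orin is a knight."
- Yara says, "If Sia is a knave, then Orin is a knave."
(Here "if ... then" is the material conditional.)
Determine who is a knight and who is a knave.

Knights: Sia, Aldo, Caleb, and Yara. Knaves: Orin.

As a knight, Sia's statement "Caleb and Yara are different types exactly when Yara is a knave" should be True; it is.
Aldo is a knight, and the claim "Orin and Yara are different types if and only if Sia is a knight" is indeed True.
Orin is a knave, so "exactly one of Sia and Orin is a knight, and Aldo is a knave" must be False — and it is.
As a knight, Caleb's statement "Yara is a knave if and only if Orin is a knight" should be True; it is.
Yara is a knight; "if Sia is a knave, then Orin is a knave" is True, as required.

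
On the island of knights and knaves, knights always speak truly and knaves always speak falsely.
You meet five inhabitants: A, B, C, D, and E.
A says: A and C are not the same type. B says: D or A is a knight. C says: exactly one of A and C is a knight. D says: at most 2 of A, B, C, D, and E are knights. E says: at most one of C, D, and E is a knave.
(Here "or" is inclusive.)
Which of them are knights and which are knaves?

A is a knave, B is a knight, C is a knave, D is a knight, and E is a knave.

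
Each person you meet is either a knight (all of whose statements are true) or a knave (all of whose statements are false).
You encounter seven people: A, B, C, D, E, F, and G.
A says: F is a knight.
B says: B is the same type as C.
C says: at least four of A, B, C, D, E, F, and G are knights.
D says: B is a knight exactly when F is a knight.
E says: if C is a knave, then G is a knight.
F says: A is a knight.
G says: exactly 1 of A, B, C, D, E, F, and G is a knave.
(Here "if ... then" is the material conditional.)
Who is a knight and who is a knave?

Knights: A, C, E, and F. Knaves: B, D, and G.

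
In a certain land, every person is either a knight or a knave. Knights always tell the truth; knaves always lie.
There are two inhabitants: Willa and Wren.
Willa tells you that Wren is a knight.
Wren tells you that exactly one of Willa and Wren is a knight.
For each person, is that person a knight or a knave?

Knights: none. Knaves: Willa and Wren.

Willa (knave): "Wren is a knight" — false. ✓
Since Wren is a knave, "exactly one of Willa and Wren is a knight" needs to be false, which holds.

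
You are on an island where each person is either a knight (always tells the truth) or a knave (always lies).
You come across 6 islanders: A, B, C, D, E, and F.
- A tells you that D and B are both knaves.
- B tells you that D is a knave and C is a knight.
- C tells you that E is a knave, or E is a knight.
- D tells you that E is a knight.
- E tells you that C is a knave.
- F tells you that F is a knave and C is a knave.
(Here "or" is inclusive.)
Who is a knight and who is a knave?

A is a knave, B is a knight, C is a knight, D is a knave, E is a knave, and F is a knave.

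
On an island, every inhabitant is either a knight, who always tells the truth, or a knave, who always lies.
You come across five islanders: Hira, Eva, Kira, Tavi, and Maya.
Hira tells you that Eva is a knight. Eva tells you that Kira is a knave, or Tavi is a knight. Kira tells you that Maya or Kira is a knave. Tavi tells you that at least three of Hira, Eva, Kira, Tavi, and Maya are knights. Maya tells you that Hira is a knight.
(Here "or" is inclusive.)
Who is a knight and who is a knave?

Hira (knave): "Eva is a knight" — false. ✓
Eva (knave): "Kira is a knave, or Tavi is a knight" — false. ✓
Kira is a knight; "Maya or Kira is a knave" is True, as required.
Tavi is a knave; "at least three of Hira, Eva, Kira, Tavi, and Maya are knights" is false, as required.
Maya (knave): "Hira is a knight" — false. ✓

Hira is a knave, Eva is a knave, Kira is a knight, Tavi is a knave, and Maya is a knave.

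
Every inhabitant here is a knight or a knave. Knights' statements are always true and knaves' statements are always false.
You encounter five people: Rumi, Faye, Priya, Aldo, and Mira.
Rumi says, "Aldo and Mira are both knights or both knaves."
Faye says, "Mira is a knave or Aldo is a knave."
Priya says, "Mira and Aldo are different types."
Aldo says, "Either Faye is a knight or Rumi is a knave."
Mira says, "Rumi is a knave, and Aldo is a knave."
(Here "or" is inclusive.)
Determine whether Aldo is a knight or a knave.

Aldo is a knight.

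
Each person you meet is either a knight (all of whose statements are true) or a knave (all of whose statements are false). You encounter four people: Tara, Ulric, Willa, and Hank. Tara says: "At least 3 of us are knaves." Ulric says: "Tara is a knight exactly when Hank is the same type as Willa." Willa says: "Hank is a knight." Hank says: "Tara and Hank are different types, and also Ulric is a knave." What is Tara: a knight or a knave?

Tara is a knave.

Consistent assignments: {Tara=knave, Ulric=knave, Willa=knight, Hank=knight}
In every consistent assignment, Tara is a knave.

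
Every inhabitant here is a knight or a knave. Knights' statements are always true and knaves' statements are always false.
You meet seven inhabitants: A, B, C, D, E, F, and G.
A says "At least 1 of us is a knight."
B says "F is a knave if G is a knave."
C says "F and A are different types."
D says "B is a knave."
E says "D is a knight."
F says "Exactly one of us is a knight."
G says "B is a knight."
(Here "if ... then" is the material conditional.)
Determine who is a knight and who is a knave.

A is a knight, B is a knight, C is a knight, D is a knave, E is a knave, F is a knave, and G is a knight.

Since A is a knight, "at least 1 of us is a knight" needs to be true, which holds.
B is a knight, and the claim "F is a knave if G is a knave" is indeed true.
Since C is a knight, "F and A are different types" needs to be true, which holds.
As a knave, D's statement "B is a knave" should be False; it is.
E is a knave, so "D is a knight" must be False — and it is.
F (knave): "exactly one of us is a knight" — False. ✓
G is a knight, and the claim "B is a knight" is indeed true.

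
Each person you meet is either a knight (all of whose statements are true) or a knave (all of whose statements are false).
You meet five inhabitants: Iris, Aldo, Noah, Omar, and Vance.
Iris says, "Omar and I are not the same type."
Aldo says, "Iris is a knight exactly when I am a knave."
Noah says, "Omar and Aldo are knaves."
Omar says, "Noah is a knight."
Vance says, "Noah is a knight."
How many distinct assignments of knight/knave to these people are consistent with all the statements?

1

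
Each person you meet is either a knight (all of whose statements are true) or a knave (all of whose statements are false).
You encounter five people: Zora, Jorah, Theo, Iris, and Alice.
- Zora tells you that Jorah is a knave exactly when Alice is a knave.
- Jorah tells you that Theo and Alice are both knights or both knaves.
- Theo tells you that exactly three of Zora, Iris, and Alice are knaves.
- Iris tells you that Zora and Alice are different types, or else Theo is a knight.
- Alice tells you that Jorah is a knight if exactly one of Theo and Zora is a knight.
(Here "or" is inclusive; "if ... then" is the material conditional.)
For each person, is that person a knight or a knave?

Zora is a knave, Jorah is a knave, Theo is a knave, Iris is a knight, and Alice is a knight.

Since Zora is a knave, "Jorah is a knave exactly when Alice is a knave" needs to be false, which holds.
Jorah (knave): "Theo and Alice are both knights or both knaves" — false. ✓
As a knave, Theo's statement "exactly three of Zora, Iris, and Alice are knaves" should be false; it is.
Iris is a knight, and the claim "Zora and Alice are different types, or else Theo is a knight" is indeed True.
As a knight, Alice's statement "Jorah is a knight if exactly one of Theo and Zora is a knight" should be True; it is.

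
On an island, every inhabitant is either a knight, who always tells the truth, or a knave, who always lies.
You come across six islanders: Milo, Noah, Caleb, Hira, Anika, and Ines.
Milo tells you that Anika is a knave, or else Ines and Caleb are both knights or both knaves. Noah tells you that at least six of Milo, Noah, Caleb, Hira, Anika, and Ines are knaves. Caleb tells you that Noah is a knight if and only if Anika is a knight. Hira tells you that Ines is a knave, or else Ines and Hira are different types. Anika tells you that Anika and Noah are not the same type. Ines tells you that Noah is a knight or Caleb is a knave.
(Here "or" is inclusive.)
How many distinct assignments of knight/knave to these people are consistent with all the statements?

Consistent assignments:
  Milo=knight, Noah=knave, Caleb=knight, Hira=knight, Anika=knave, Ines=knave

1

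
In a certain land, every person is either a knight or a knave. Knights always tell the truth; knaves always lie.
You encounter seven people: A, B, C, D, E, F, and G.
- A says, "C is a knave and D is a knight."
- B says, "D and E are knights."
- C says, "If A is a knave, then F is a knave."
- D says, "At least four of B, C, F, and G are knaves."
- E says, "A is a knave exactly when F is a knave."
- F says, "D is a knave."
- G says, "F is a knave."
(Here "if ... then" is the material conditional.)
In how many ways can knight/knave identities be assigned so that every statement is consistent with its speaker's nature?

Consistent assignments:
  A=knave, B=knave, C=knave, D=knave, E=knave, F=knight, G=knave

1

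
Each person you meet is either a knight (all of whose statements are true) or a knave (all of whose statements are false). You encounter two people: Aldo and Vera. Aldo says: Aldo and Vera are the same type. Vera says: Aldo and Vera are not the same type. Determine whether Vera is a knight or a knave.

Vera is a knight.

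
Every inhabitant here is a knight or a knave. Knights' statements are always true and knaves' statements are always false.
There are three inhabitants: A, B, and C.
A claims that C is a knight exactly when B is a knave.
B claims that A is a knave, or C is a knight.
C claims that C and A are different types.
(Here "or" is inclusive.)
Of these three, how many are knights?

The unique consistent assignment is A=knave, B=knight, C=knight.
That has 2 knights.

2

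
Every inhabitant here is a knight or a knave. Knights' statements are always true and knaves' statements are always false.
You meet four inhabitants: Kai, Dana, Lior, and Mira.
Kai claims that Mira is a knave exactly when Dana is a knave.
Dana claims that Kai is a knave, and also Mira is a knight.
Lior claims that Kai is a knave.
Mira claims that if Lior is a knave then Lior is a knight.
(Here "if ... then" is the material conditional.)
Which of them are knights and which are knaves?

Suppose Kai is a knave. Then Kai's statement "Mira is a knave exactly when Dana is a knave" would have to be false. Checking the 8 ways to assign the others, none is consistent with every speaker.
(For instance, with Dana=knave, Lior=knave, Mira=knave, Kai's claim "Mira is a knave exactly when Dana is a knave" comes out true where it would need to be false.)
So Kai must be a knight, making "Mira is a knave exactly when Dana is a knave" true. Taking Kai=knight, Dana=knave, Lior=knave, Mira=knave, each remaining statement checks out:
  Dana (knave): "Kai is a knave, and also Mira is a knight" — false. ✓
  Lior (knave): "Kai is a knave" — false. ✓
  Mira (knave): "if Lior is a knave then Lior is a knight" — false. ✓
This is the unique consistent assignment.

Knights: Kai. Knaves: Dana, Lior, and Mira.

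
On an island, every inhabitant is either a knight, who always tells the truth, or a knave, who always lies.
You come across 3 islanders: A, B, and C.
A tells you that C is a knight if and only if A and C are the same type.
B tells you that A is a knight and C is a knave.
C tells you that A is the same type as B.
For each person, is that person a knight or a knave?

Suppose A is a knight. Then A's statement "C is a knight if and only if A and C are the same type" would have to be true. Checking the 4 ways to assign the others, none is consistent with every speaker.
(For instance, with B=knave, C=knight, C's claim "A is the same type as B" comes out false where it would need to be true.)
So A must be a knave, making "C is a knight if and only if A and C are the same type" false. Taking A=knave, B=knave, C=knight, each remaining statement checks out:
  B (knave): "A is a knight and C is a knave" — false. ✓
  C (knight): "A is the same type as B" — true. ✓
This is the unique consistent assignment.

A is a knave, B is a knave, and C is a knight.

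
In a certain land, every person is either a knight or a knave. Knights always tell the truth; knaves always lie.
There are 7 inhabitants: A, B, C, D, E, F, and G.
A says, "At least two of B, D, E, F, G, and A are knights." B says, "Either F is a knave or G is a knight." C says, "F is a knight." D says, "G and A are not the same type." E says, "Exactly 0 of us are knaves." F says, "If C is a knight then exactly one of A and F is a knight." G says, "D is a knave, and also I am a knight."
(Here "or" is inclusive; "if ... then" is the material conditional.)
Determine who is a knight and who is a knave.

A is a knave, and the claim "at least two of B, D, E, F, G, and A are knights" is indeed false.
Since B is a knave, "either F is a knave or G is a knight" needs to be false, which holds.
Since C is a knight, "F is a knight" needs to be True, which holds.
D is a knave, so "G and A are not the same type" must be false — and it is.
E is a knave, and the claim "exactly 0 of us are knaves" is indeed false.
F is a knight; "if C is a knight then exactly one of A and F is a knight" is True, as required.
G is a knave; "D is a knave, and also I am a knight" is false, as required.

Knights: C and F. Knaves: A, B, D, E, and G.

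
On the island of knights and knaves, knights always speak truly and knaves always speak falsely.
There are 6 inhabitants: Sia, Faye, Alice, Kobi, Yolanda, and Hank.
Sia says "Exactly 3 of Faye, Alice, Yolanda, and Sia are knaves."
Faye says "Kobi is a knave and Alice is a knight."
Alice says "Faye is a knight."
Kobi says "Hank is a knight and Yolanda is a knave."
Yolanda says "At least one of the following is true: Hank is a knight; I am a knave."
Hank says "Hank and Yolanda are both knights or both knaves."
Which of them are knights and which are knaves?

Sia is a knave, Faye is a knight, Alice is a knight, Kobi is a knave, Yolanda is a knight, and Hank is a knight.

As a knave, Sia's statement "exactly 3 of Faye, Alice, Yolanda, and Sia are knaves" should be False; it is.
Since Faye is a knight, "Kobi is a knave and Alice is a knight" needs to be True, which holds.
Since Alice is a knight, "Faye is a knight" needs to be True, which holds.
Kobi is a knave, so "Hank is a knight and Yolanda is a knave" must be False — and it is.
Yolanda (knight): "at least one of the following is true: Hank is a knight; I am a knave" — True. ✓
Hank is a knight, so "Hank and Yolanda are both knights or both knaves" must be True — and it is.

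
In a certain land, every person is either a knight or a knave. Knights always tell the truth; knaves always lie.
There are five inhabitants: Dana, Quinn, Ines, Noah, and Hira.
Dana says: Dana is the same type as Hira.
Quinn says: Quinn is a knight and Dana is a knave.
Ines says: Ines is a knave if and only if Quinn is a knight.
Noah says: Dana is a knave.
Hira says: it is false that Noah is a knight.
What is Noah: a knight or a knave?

Noah is a knave.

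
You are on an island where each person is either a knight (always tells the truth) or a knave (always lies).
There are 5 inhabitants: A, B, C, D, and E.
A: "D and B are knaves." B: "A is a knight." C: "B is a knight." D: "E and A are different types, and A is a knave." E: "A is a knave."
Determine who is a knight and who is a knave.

A is a knave; "D and B are knaves" is false, as required.
B is a knave, and the claim "A is a knight" is indeed false.
Since C is a knave, "B is a knight" needs to be false, which holds.
As a knight, D's statement "E and A are different types, and A is a knave" should be True; it is.
Since E is a knight, "A is a knave" needs to be True, which holds.

A is a knave, B is a knave, C is a knave, D is a knight, and E is a knight.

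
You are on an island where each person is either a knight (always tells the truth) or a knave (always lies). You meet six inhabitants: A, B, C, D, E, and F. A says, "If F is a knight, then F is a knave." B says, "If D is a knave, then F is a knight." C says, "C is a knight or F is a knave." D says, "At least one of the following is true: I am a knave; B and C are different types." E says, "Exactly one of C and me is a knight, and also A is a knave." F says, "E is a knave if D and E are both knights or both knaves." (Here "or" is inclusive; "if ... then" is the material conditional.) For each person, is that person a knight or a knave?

A (knave): "if F is a knight, then F is a knave" — False. ✓
B is a knight, and the claim "if D is a knave, then F is a knight" is indeed true.
Since C is a knave, "C is a knight or F is a knave" needs to be False, which holds.
D is a knight; "at least one of the following is true: I am a knave; B and C are different types" is true, as required.
E (knave): "exactly one of C and me is a knight, and also A is a knave" — False. ✓
F is a knight; "E is a knave if D and E are both knights or both knaves" is true, as required.

Knights: B, D, and F. Knaves: A, C, and E.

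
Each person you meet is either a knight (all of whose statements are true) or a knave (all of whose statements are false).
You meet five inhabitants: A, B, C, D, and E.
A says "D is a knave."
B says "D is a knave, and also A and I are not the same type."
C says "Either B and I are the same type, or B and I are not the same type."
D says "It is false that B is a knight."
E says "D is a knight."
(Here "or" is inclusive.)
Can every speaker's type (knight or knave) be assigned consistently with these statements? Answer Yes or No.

Yes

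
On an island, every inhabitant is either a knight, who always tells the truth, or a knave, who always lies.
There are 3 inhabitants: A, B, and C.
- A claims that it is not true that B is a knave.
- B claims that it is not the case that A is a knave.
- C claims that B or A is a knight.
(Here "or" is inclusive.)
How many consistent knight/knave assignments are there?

2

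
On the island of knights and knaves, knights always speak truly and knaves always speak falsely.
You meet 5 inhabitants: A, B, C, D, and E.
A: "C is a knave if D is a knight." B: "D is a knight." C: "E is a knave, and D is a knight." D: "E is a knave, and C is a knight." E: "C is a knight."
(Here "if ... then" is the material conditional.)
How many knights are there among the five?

The unique consistent assignment is A=knight, B=knave, C=knave, D=knave, E=knave.
That has 1 knight.

1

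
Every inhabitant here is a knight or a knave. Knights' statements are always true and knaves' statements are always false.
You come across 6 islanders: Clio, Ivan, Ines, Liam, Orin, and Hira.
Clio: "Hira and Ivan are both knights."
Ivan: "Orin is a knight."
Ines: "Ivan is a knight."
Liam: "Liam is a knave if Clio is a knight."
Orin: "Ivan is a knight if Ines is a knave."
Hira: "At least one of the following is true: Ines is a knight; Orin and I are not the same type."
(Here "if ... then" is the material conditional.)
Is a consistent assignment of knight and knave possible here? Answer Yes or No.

Yes

One consistent assignment: Clio=knave, Ivan=knave, Ines=knave, Liam=knight, Orin=knave, Hira=knight.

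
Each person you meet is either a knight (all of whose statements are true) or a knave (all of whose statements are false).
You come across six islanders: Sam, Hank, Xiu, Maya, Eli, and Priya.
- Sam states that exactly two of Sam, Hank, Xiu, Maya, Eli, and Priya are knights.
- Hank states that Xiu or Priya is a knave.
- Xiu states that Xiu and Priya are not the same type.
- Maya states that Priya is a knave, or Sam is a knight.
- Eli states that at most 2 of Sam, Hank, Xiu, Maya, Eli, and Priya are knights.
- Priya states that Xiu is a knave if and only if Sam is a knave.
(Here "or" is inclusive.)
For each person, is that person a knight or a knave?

Since Sam is a knave, "exactly two of Sam, Hank, Xiu, Maya, Eli, and Priya are knights" needs to be false, which holds.
Since Hank is a knight, "Xiu or Priya is a knave" needs to be true, which holds.
As a knight, Xiu's statement "Xiu and Priya are not the same type" should be true; it is.
Maya is a knight; "Priya is a knave, or Sam is a knight" is true, as required.
Eli is a knave, and the claim "at most 2 of Sam, Hank, Xiu, Maya, Eli, and Priya are knights" is indeed false.
Priya is a knave, so "Xiu is a knave if and only if Sam is a knave" must be false — and it is.

Knights: Hank, Xiu, and Maya. Knaves: Sam, Eli, and Priya.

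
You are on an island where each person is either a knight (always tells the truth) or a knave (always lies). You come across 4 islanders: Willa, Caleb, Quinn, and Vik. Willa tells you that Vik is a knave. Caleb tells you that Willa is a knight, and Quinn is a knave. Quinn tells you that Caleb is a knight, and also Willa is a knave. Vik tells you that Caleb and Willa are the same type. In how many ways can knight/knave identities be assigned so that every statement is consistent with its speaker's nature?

1

Consistent assignments:
  Willa=knave, Caleb=knave, Quinn=knave, Vik=knight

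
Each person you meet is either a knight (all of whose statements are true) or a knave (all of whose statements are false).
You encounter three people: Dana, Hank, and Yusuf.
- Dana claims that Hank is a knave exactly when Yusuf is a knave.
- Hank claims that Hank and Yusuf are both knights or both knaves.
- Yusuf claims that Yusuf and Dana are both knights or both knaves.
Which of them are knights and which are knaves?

Knights: Dana, Hank, and Yusuf. Knaves: none.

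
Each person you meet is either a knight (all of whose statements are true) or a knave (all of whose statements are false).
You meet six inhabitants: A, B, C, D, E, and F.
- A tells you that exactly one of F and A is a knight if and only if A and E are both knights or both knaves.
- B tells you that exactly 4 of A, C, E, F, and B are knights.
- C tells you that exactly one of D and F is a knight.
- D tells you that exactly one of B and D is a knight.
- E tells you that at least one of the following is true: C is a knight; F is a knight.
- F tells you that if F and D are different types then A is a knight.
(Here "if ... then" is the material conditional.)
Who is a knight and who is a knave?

A is a knave, B is a knave, C is a knave, D is a knight, E is a knight, and F is a knight.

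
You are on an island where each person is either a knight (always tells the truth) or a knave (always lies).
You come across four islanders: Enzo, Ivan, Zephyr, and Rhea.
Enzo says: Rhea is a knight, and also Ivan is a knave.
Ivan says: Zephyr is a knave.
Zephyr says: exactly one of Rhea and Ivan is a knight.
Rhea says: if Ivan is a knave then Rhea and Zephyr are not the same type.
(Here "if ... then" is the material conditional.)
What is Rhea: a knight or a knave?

Rhea is a knight.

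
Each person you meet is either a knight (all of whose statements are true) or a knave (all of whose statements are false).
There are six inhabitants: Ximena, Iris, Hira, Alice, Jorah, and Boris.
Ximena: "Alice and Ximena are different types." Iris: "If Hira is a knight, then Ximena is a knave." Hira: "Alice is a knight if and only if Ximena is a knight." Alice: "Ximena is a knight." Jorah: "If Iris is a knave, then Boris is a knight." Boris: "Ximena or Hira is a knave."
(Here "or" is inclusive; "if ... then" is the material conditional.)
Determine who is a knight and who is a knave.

Ximena is a knave, Iris is a knight, Hira is a knight, Alice is a knave, Jorah is a knight, and Boris is a knight.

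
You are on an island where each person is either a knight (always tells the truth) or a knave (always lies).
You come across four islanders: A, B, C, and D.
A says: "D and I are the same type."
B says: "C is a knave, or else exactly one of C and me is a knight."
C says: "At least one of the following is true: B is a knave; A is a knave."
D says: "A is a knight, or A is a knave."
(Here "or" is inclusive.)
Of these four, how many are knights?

The unique consistent assignment is A=knight, B=knight, C=knave, D=knight.
That has 3 knights.

3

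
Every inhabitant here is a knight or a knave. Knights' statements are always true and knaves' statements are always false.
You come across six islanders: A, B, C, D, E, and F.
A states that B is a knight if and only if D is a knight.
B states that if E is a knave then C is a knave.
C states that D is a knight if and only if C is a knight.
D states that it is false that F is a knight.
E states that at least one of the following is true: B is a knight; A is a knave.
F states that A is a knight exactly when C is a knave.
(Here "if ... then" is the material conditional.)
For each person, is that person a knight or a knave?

Knights: A, B, C, D, and E. Knaves: F.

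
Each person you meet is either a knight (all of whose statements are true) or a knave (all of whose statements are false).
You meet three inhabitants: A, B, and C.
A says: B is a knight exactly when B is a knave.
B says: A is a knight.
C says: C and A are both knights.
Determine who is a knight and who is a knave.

A is a knave, B is a knave, and C is a knave.

As a knave, A's statement "B is a knight exactly when B is a knave" should be false; it is.
B (knave): "A is a knight" — false. ✓
As a knave, C's statement "C and A are both knights" should be false; it is.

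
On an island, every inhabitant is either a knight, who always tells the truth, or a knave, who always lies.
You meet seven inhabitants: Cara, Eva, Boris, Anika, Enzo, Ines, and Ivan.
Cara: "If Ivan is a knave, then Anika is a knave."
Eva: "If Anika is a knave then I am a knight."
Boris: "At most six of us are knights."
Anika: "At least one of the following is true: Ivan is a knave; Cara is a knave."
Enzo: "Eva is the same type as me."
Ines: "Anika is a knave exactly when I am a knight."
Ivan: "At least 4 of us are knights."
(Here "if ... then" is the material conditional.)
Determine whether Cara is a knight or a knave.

Cara is a knight.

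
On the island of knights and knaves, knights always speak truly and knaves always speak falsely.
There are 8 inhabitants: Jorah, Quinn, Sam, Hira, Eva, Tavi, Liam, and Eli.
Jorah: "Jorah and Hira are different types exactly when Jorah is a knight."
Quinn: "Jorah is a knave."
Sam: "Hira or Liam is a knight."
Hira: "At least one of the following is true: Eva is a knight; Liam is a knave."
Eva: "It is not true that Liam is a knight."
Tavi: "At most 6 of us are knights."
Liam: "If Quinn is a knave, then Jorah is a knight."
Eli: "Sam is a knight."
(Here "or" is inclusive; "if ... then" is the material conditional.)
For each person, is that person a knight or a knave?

Jorah (knight): "Jorah and Hira are different types exactly when Jorah is a knight" — True. ✓
As a knave, Quinn's statement "Jorah is a knave" should be False; it is.
Sam (knight): "Hira or Liam is a knight" — True. ✓
Hira is a knave, so "at least one of the following is true: Eva is a knight; Liam is a knave" must be False — and it is.
Eva is a knave, and the claim "it is not true that Liam is a knight" is indeed False.
Tavi (knight): "at most 6 of us are knights" — True. ✓
Liam is a knight, so "if Quinn is a knave, then Jorah is a knight" must be True — and it is.
Eli is a knight, and the claim "Sam is a knight" is indeed True.

Knights: Jorah, Sam, Tavi, Liam, and Eli. Knaves: Quinn, Hira, and Eva.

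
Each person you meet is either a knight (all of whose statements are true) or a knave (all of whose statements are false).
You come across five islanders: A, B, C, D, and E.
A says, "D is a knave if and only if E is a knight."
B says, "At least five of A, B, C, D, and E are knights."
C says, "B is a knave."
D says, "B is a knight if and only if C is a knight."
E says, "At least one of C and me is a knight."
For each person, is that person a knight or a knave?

A is a knight, and the claim "D is a knave if and only if E is a knight" is indeed true.
As a knave, B's statement "at least five of A, B, C, D, and E are knights" should be false; it is.
As a knight, C's statement "B is a knave" should be true; it is.
D is a knave, so "B is a knight if and only if C is a knight" must be false — and it is.
E is a knight, and the claim "at least one of C and me is a knight" is indeed true.

Knights: A, C, and E. Knaves: B and D.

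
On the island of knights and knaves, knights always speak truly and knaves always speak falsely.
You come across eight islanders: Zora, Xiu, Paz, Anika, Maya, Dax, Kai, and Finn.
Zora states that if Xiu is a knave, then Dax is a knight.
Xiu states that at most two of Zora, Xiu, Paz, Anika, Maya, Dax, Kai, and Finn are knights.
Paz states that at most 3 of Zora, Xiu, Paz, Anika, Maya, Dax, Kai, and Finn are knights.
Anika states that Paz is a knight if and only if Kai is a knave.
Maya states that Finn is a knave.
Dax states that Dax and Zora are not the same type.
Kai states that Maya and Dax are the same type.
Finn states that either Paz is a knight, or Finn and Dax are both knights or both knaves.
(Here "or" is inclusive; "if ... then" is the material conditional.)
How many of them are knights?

The unique consistent assignment is Zora=knave, Xiu=knave, Paz=knight, Anika=knave, Maya=knave, Dax=knave, Kai=knight, Finn=knight.
That has 3 knights.

3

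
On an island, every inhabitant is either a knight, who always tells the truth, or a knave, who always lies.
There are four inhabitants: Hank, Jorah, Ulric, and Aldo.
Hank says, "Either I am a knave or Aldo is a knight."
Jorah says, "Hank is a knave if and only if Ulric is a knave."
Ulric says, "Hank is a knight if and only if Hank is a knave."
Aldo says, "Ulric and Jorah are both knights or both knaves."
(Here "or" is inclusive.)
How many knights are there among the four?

2

The unique consistent assignment is Hank=knight, Jorah=knave, Ulric=knave, Aldo=knight.
That has 2 knights.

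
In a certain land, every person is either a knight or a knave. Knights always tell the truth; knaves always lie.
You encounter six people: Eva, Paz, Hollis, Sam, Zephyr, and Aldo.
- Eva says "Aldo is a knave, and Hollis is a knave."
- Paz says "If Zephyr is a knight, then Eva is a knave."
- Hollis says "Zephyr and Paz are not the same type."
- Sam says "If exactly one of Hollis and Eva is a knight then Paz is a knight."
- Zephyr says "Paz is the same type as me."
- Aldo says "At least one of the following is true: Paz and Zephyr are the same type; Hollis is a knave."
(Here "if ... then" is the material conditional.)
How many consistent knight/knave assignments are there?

Consistent assignments:
  Eva=knave, Paz=knight, Hollis=knight, Sam=knight, Zephyr=knave, Aldo=knave
  Eva=knave, Paz=knight, Hollis=knave, Sam=knight, Zephyr=knight, Aldo=knight

2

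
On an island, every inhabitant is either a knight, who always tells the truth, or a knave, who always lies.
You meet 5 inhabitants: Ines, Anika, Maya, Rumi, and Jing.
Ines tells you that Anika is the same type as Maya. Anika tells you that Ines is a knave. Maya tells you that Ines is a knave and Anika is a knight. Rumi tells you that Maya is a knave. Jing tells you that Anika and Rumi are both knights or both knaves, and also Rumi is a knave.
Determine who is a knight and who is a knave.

Ines (knight): "Anika is the same type as Maya" — True. ✓
Anika is a knave; "Ines is a knave" is False, as required.
Maya is a knave; "Ines is a knave and Anika is a knight" is False, as required.
Rumi is a knight, and the claim "Maya is a knave" is indeed True.
Since Jing is a knave, "Anika and Rumi are both knights or both knaves, and also Rumi is a knave" needs to be False, which holds.

Ines is a knight, Anika is a knave, Maya is a knave, Rumi is a knight, and Jing is a knave.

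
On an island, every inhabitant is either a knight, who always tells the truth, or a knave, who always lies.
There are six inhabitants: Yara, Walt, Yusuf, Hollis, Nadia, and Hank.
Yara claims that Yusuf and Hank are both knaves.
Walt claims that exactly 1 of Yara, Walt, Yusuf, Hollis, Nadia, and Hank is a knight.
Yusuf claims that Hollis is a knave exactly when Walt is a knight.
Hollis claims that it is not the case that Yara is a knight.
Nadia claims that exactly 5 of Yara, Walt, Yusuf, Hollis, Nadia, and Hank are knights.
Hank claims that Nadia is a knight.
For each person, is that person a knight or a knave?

Knights: Yusuf and Hollis. Knaves: Yara, Walt, Nadia, and Hank.

As a knave, Yara's statement "Yusuf and Hank are both knaves" should be false; it is.
Since Walt is a knave, "exactly 1 of Yara, Walt, Yusuf, Hollis, Nadia, and Hank is a knight" needs to be false, which holds.
Yusuf (knight): "Hollis is a knave exactly when Walt is a knight" — True. ✓
Hollis is a knight, and the claim "it is not the case that Yara is a knight" is indeed True.
Nadia is a knave; "exactly 5 of Yara, Walt, Yusuf, Hollis, Nadia, and Hank are knights" is false, as required.
As a knave, Hank's statement "Nadia is a knight" should be false; it is.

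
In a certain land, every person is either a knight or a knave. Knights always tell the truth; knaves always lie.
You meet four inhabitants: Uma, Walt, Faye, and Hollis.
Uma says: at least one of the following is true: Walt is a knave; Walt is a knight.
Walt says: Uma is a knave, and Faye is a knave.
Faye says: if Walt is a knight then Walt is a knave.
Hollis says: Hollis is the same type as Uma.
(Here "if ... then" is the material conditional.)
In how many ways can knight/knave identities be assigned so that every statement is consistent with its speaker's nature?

2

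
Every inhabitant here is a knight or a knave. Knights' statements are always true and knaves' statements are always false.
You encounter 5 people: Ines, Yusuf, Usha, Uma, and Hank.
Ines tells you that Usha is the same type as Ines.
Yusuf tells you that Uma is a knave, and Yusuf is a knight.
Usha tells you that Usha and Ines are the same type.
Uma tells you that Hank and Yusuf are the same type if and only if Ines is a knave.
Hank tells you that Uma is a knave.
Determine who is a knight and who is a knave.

Ines is a knight, Yusuf is a knight, Usha is a knight, Uma is a knave, and Hank is a knight.

Suppose Ines is a knave. Then Ines's statement "Usha is the same type as Ines" would have to be false. Checking the 16 ways to assign the others, none is consistent with every speaker.
(For instance, with Yusuf=knight, Usha=knight, Uma=knave, Hank=knight, Usha's claim "Usha and Ines are the same type" comes out false where it would need to be true.)
So Ines must be a knight, making "Usha is the same type as Ines" true. Taking Ines=knight, Yusuf=knight, Usha=knight, Uma=knave, Hank=knight, each remaining statement checks out:
  Yusuf (knight): "Uma is a knave, and Yusuf is a knight" — true. ✓
  Usha (knight): "Usha and Ines are the same type" — true. ✓
  Uma (knave): "Hank and Yusuf are the same type if and only if Ines is a knave" — false. ✓
  Hank (knight): "Uma is a knave" — true. ✓
This is the unique consistent assignment.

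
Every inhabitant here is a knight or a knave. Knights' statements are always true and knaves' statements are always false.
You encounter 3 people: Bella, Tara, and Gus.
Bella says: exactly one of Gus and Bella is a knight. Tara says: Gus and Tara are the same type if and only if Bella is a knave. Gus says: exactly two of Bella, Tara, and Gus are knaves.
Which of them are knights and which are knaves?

Bella is a knight, Tara is a knight, and Gus is a knave.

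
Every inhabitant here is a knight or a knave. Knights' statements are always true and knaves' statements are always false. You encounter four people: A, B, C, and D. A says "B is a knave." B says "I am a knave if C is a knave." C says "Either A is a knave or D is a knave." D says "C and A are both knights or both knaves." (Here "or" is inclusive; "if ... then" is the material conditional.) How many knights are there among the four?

2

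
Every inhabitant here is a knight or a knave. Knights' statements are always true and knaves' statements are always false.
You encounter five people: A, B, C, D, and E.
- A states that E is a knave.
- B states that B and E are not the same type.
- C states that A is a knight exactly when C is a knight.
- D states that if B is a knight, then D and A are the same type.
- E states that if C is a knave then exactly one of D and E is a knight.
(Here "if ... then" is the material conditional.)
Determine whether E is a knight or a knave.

E is a knave.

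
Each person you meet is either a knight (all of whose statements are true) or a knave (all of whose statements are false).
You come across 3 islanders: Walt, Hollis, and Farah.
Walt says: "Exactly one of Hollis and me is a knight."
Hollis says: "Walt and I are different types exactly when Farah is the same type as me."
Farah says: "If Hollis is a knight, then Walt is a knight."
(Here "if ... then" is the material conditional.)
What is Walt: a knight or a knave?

Walt is a knight.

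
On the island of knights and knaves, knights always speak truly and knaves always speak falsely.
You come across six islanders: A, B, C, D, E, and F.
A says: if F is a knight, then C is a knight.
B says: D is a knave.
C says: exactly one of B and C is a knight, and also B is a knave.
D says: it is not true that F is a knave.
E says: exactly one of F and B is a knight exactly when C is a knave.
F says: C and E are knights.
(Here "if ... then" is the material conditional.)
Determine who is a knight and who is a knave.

Knights: A, B, and E. Knaves: C, D, and F.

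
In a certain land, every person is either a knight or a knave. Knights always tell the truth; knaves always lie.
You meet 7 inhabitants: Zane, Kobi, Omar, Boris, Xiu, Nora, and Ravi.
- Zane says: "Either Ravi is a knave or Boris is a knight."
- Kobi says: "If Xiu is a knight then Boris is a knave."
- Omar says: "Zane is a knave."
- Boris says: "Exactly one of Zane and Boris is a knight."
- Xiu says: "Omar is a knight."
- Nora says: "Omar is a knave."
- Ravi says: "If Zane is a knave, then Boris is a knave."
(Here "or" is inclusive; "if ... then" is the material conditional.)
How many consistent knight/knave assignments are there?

1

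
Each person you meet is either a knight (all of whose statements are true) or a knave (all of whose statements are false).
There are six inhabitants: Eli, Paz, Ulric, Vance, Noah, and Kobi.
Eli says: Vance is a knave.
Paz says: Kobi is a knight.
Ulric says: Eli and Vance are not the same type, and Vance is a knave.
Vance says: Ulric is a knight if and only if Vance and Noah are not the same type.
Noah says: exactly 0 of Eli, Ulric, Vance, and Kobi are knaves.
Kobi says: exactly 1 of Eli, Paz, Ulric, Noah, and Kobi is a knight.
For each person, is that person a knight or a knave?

Eli is a knight, Paz is a knave, Ulric is a knight, Vance is a knave, Noah is a knave, and Kobi is a knave.

As a knight, Eli's statement "Vance is a knave" should be true; it is.
As a knave, Paz's statement "Kobi is a knight" should be false; it is.
Ulric is a knight; "Eli and Vance are not the same type, and Vance is a knave" is true, as required.
Vance is a knave; "Ulric is a knight if and only if Vance and Noah are not the same type" is false, as required.
Noah is a knave, and the claim "exactly 0 of Eli, Ulric, Vance, and Kobi are knaves" is indeed false.
Since Kobi is a knave, "exactly 1 of Eli, Paz, Ulric, Noah, and Kobi is a knight" needs to be false, which holds.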